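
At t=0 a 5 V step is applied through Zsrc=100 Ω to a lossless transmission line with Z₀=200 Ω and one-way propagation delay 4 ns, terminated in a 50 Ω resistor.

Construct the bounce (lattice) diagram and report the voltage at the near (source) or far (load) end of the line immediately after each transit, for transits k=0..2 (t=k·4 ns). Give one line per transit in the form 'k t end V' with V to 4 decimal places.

0 0 source 3.3333
1 4 load 1.3333
2 8 source 2.0000

Γ_L=-0.600000, Γ_S=-0.333333; launch V₁=5·200/300=3.333333
k=0 src: V=3.3333
k=1 load: inc=3.333333, refl=3.333333·-0.600000=-2.0000; V=0.000000+3.333333+-2.000000=1.3333
k=2 src: inc=-2.000000, refl=-2.000000·-0.333333=0.6667; V=3.333333+-2.000000+0.666667=2.0000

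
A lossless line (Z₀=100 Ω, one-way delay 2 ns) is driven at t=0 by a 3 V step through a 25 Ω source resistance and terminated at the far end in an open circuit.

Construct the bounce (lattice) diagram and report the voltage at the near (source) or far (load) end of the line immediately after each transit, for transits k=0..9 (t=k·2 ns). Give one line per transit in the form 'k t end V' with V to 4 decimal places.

Γ_L=1.000000, Γ_S=-0.600000; launch V₁=3·100/125=2.400000
k=0 src: V=2.4000
k=1 load: inc=2.400000, refl=2.400000·1.000000=2.4000; V=0.000000+2.400000+2.400000=4.8000
k=2 src: inc=2.400000, refl=2.400000·-0.600000=-1.4400; V=2.400000+2.400000+-1.440000=3.3600
k=3 load: inc=-1.440000, refl=-1.440000·1.000000=-1.4400; V=4.800000+-1.440000+-1.440000=1.9200
k=4 src: inc=-1.440000, refl=-1.440000·-0.600000=0.8640; V=3.360000+-1.440000+0.864000=2.7840
k=5 load: inc=0.864000, refl=0.864000·1.000000=0.8640; V=1.920000+0.864000+0.864000=3.6480
k=6 src: inc=0.864000, refl=0.864000·-0.600000=-0.5184; V=2.784000+0.864000+-0.518400=3.1296
k=7 load: inc=-0.518400, refl=-0.518400·1.000000=-0.5184; V=3.648000+-0.518400+-0.518400=2.6112
k=8 src: inc=-0.518400, refl=-0.518400·-0.600000=0.3110; V=3.129600+-0.518400+0.311040=2.9222
k=9 load: inc=0.311040, refl=0.311040·1.000000=0.3110; V=2.611200+0.311040+0.311040=3.2333

0 0 source 2.4000
1 2 load 4.8000
2 4 source 3.3600
3 6 load 1.9200
4 8 source 2.7840
5 10 load 3.6480
6 12 source 3.1296
7 14 load 2.6112
8 16 source 2.9222
9 18 load 3.2333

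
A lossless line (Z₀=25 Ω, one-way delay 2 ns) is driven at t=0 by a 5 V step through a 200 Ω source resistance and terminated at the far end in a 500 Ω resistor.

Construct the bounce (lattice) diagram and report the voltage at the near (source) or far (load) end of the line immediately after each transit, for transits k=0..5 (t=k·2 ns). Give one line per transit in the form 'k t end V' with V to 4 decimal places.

0 0 source 0.5556
1 2 load 1.0582
2 4 source 1.4491
3 6 load 1.8029
4 8 source 2.0780
5 10 load 2.3269

Γ_L=0.904762, Γ_S=0.777778; launch V₁=5·25/225=0.555556
k=0 src: V=0.5556
k=1 load: inc=0.555556, refl=0.555556·0.904762=0.5026; V=0.000000+0.555556+0.502646=1.0582
k=2 src: inc=0.502646, refl=0.502646·0.777778=0.3909; V=0.555556+0.502646+0.390947=1.4491
k=3 load: inc=0.390947, refl=0.390947·0.904762=0.3537; V=1.058201+0.390947+0.353714=1.8029
k=4 src: inc=0.353714, refl=0.353714·0.777778=0.2751; V=1.449148+0.353714+0.275111=2.0780
k=5 load: inc=0.275111, refl=0.275111·0.904762=0.2489; V=1.802861+0.275111+0.248910=2.3269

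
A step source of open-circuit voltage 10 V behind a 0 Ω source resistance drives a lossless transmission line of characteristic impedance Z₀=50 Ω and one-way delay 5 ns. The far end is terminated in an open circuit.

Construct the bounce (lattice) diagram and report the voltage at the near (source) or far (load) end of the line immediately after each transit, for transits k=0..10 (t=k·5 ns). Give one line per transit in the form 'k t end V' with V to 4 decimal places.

Γ_L=1.000000, Γ_S=-1.000000; launch V₁=10·50/50=10.000000
k=0 src: V=10.0000
k=1 load: inc=10.000000, refl=10.000000·1.000000=10.0000; V=0.000000+10.000000+10.000000=20.0000
k=2 src: inc=10.000000, refl=10.000000·-1.000000=-10.0000; V=10.000000+10.000000+-10.000000=10.0000
k=3 load: inc=-10.000000, refl=-10.000000·1.000000=-10.0000; V=20.000000+-10.000000+-10.000000=0.0000
k=4 src: inc=-10.000000, refl=-10.000000·-1.000000=10.0000; V=10.000000+-10.000000+10.000000=10.0000
k=5 load: inc=10.000000, refl=10.000000·1.000000=10.0000; V=0.000000+10.000000+10.000000=20.0000
k=6 src: inc=10.000000, refl=10.000000·-1.000000=-10.0000; V=10.000000+10.000000+-10.000000=10.0000
k=7 load: inc=-10.000000, refl=-10.000000·1.000000=-10.0000; V=20.000000+-10.000000+-10.000000=0.0000
k=8 src: inc=-10.000000, refl=-10.000000·-1.000000=10.0000; V=10.000000+-10.000000+10.000000=10.0000
k=9 load: inc=10.000000, refl=10.000000·1.000000=10.0000; V=0.000000+10.000000+10.000000=20.0000
k=10 src: inc=10.000000, refl=10.000000·-1.000000=-10.0000; V=10.000000+10.000000+-10.000000=10.0000

0 0 source 10.0000
1 5 load 20.0000
2 10 source 10.0000
3 15 load 0.0000
4 20 source 10.0000
5 25 load 20.0000
6 30 source 10.0000
7 35 load 0.0000
8 40 source 10.0000
9 45 load 20.0000
10 50 source 10.0000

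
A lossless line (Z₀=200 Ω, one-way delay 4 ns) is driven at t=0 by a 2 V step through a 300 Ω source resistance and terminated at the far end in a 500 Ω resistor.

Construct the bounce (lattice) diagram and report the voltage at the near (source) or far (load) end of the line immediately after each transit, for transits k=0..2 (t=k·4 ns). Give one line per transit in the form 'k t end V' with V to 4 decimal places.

Γ_L=0.428571, Γ_S=0.200000; launch V₁=2·200/500=0.800000
k=0 src: V=0.8000
k=1 load: inc=0.800000, refl=0.800000·0.428571=0.3429; V=0.000000+0.800000+0.342857=1.1429
k=2 src: inc=0.342857, refl=0.342857·0.200000=0.0686; V=0.800000+0.342857+0.068571=1.2114

0 0 source 0.8000
1 4 load 1.1429
2 8 source 1.2114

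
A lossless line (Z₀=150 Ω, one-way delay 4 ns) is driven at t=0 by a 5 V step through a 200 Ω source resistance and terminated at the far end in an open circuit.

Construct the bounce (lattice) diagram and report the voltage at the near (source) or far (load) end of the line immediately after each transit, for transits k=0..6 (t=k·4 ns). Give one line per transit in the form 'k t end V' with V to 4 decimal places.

Γ_L=1.000000, Γ_S=0.142857; launch V₁=5·150/350=2.142857
k=0 src: V=2.1429
k=1 load: inc=2.142857, refl=2.142857·1.000000=2.1429; V=0.000000+2.142857+2.142857=4.2857
k=2 src: inc=2.142857, refl=2.142857·0.142857=0.3061; V=2.142857+2.142857+0.306122=4.5918
k=3 load: inc=0.306122, refl=0.306122·1.000000=0.3061; V=4.285714+0.306122+0.306122=4.8980
k=4 src: inc=0.306122, refl=0.306122·0.142857=0.0437; V=4.591837+0.306122+0.043732=4.9417
k=5 load: inc=0.043732, refl=0.043732·1.000000=0.0437; V=4.897959+0.043732+0.043732=4.9854
k=6 src: inc=0.043732, refl=0.043732·0.142857=0.0062; V=4.941691+0.043732+0.006247=4.9917

0 0 source 2.1429
1 4 load 4.2857
2 8 source 4.5918
3 12 load 4.8980
4 16 source 4.9417
5 20 load 4.9854
6 24 source 4.9917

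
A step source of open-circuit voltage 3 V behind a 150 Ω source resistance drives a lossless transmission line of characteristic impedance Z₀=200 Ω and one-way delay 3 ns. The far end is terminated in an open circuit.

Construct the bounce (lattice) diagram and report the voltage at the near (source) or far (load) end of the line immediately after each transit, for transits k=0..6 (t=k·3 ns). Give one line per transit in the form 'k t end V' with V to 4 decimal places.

0 0 source 1.7143
1 3 load 3.4286
2 6 source 3.1837
3 9 load 2.9388
4 12 source 2.9738
5 15 load 3.0087
6 18 source 3.0037

Γ_L=1.000000, Γ_S=-0.142857; launch V₁=3·200/350=1.714286
k=0 src: V=1.7143
k=1 load: inc=1.714286, refl=1.714286·1.000000=1.7143; V=0.000000+1.714286+1.714286=3.4286
k=2 src: inc=1.714286, refl=1.714286·-0.142857=-0.2449; V=1.714286+1.714286+-0.244898=3.1837
k=3 load: inc=-0.244898, refl=-0.244898·1.000000=-0.2449; V=3.428571+-0.244898+-0.244898=2.9388
k=4 src: inc=-0.244898, refl=-0.244898·-0.142857=0.0350; V=3.183673+-0.244898+0.034985=2.9738
k=5 load: inc=0.034985, refl=0.034985·1.000000=0.0350; V=2.938776+0.034985+0.034985=3.0087
k=6 src: inc=0.034985, refl=0.034985·-0.142857=-0.0050; V=2.973761+0.034985+-0.004998=3.0037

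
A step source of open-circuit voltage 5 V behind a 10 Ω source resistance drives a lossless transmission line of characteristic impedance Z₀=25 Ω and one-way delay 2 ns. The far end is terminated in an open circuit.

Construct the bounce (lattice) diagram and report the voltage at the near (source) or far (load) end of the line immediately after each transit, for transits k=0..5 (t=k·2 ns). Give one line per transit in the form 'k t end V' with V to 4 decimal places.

Γ_L=1.000000, Γ_S=-0.428571; launch V₁=5·25/35=3.571429
k=0 src: V=3.5714
k=1 load: inc=3.571429, refl=3.571429·1.000000=3.5714; V=0.000000+3.571429+3.571429=7.1429
k=2 src: inc=3.571429, refl=3.571429·-0.428571=-1.5306; V=3.571429+3.571429+-1.530612=5.6122
k=3 load: inc=-1.530612, refl=-1.530612·1.000000=-1.5306; V=7.142857+-1.530612+-1.530612=4.0816
k=4 src: inc=-1.530612, refl=-1.530612·-0.428571=0.6560; V=5.612245+-1.530612+0.655977=4.7376
k=5 load: inc=0.655977, refl=0.655977·1.000000=0.6560; V=4.081633+0.655977+0.655977=5.3936

0 0 source 3.5714
1 2 load 7.1429
2 4 source 5.6122
3 6 load 4.0816
4 8 source 4.7376
5 10 load 5.3936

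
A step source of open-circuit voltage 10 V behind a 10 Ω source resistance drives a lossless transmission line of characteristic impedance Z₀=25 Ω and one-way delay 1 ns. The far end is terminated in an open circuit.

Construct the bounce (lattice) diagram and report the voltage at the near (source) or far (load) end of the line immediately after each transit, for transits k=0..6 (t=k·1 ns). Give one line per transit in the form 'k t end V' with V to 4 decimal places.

0 0 source 7.1429
1 1 load 14.2857
2 2 source 11.2245
3 3 load 8.1633
4 4 source 9.4752
5 5 load 10.7872
6 6 source 10.2249

Γ_L=1.000000, Γ_S=-0.428571; launch V₁=10·25/35=7.142857
k=0 src: V=7.1429
k=1 load: inc=7.142857, refl=7.142857·1.000000=7.1429; V=0.000000+7.142857+7.142857=14.2857
k=2 src: inc=7.142857, refl=7.142857·-0.428571=-3.0612; V=7.142857+7.142857+-3.061224=11.2245
k=3 load: inc=-3.061224, refl=-3.061224·1.000000=-3.0612; V=14.285714+-3.061224+-3.061224=8.1633
k=4 src: inc=-3.061224, refl=-3.061224·-0.428571=1.3120; V=11.224490+-3.061224+1.311953=9.4752
k=5 load: inc=1.311953, refl=1.311953·1.000000=1.3120; V=8.163265+1.311953+1.311953=10.7872
k=6 src: inc=1.311953, refl=1.311953·-0.428571=-0.5623; V=9.475219+1.311953+-0.562266=10.2249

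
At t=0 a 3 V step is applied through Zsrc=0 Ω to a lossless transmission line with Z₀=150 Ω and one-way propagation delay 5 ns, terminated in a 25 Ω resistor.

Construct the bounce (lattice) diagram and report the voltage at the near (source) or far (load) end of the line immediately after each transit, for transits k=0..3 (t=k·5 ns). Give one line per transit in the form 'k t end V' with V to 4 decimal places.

0 0 source 3.0000
1 5 load 0.8571
2 10 source 3.0000
3 15 load 1.4694

Γ_L=-0.714286, Γ_S=-1.000000; launch V₁=3·150/150=3.000000
k=0 src: V=3.0000
k=1 load: inc=3.000000, refl=3.000000·-0.714286=-2.1429; V=0.000000+3.000000+-2.142857=0.8571
k=2 src: inc=-2.142857, refl=-2.142857·-1.000000=2.1429; V=3.000000+-2.142857+2.142857=3.0000
k=3 load: inc=2.142857, refl=2.142857·-0.714286=-1.5306; V=0.857143+2.142857+-1.530612=1.4694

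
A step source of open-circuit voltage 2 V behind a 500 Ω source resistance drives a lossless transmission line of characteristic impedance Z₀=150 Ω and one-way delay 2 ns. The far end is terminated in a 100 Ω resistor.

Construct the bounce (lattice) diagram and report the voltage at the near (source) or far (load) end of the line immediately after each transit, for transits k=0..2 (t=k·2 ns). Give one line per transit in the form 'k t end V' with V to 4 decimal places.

Γ_L=-0.200000, Γ_S=0.538462; launch V₁=2·150/650=0.461538
k=0 src: V=0.4615
k=1 load: inc=0.461538, refl=0.461538·-0.200000=-0.0923; V=0.000000+0.461538+-0.092308=0.3692
k=2 src: inc=-0.092308, refl=-0.092308·0.538462=-0.0497; V=0.461538+-0.092308+-0.049704=0.3195

0 0 source 0.4615
1 2 load 0.3692
2 4 source 0.3195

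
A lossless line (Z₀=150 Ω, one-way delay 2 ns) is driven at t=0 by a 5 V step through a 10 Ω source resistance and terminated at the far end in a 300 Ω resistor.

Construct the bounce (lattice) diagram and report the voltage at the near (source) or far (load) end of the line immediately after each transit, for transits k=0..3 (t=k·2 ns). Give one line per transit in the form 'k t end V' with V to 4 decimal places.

0 0 source 4.6875
1 2 load 6.2500
2 4 source 4.8828
3 6 load 4.4271

Γ_L=0.333333, Γ_S=-0.875000; launch V₁=5·150/160=4.687500
k=0 src: V=4.6875
k=1 load: inc=4.687500, refl=4.687500·0.333333=1.5625; V=0.000000+4.687500+1.562500=6.2500
k=2 src: inc=1.562500, refl=1.562500·-0.875000=-1.3672; V=4.687500+1.562500+-1.367188=4.8828
k=3 load: inc=-1.367188, refl=-1.367188·0.333333=-0.4557; V=6.250000+-1.367188+-0.455729=4.4271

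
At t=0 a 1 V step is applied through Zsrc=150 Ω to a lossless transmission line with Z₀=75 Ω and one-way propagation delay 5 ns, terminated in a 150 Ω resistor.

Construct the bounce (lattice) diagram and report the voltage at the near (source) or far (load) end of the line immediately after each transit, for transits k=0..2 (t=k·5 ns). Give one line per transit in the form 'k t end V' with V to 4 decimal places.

Γ_L=0.333333, Γ_S=0.333333; launch V₁=1·75/225=0.333333
k=0 src: V=0.3333
k=1 load: inc=0.333333, refl=0.333333·0.333333=0.1111; V=0.000000+0.333333+0.111111=0.4444
k=2 src: inc=0.111111, refl=0.111111·0.333333=0.0370; V=0.333333+0.111111+0.037037=0.4815

0 0 source 0.3333
1 5 load 0.4444
2 10 source 0.4815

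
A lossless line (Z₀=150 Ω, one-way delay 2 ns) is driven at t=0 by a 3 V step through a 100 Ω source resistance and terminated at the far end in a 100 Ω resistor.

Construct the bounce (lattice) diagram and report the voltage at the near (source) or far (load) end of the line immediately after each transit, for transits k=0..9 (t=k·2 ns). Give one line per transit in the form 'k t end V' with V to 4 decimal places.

Γ_L=-0.200000, Γ_S=-0.200000; launch V₁=3·150/250=1.800000
k=0 src: V=1.8000
k=1 load: inc=1.800000, refl=1.800000·-0.200000=-0.3600; V=0.000000+1.800000+-0.360000=1.4400
k=2 src: inc=-0.360000, refl=-0.360000·-0.200000=0.0720; V=1.800000+-0.360000+0.072000=1.5120
k=3 load: inc=0.072000, refl=0.072000·-0.200000=-0.0144; V=1.440000+0.072000+-0.014400=1.4976
k=4 src: inc=-0.014400, refl=-0.014400·-0.200000=0.0029; V=1.512000+-0.014400+0.002880=1.5005
k=5 load: inc=0.002880, refl=0.002880·-0.200000=-0.0006; V=1.497600+0.002880+-0.000576=1.4999
k=6 src: inc=-0.000576, refl=-0.000576·-0.200000=0.0001; V=1.500480+-0.000576+0.000115=1.5000
k=7 load: inc=0.000115, refl=0.000115·-0.200000=-0.0000; V=1.499904+0.000115+-0.000023=1.5000
k=8 src: inc=-0.000023, refl=-0.000023·-0.200000=0.0000; V=1.500019+-0.000023+0.000005=1.5000
k=9 load: inc=0.000005, refl=0.000005·-0.200000=-0.0000; V=1.499996+0.000005+-0.000001=1.5000

0 0 source 1.8000
1 2 load 1.4400
2 4 source 1.5120
3 6 load 1.4976
4 8 source 1.5005
5 10 load 1.4999
6 12 source 1.5000
7 14 load 1.5000
8 16 source 1.5000
9 18 load 1.5000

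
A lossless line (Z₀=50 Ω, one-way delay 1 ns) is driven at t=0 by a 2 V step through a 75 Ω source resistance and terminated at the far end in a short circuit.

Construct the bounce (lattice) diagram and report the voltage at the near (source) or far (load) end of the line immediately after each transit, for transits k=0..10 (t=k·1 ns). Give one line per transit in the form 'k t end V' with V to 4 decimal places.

Γ_L=-1.000000, Γ_S=0.200000; launch V₁=2·50/125=0.800000
k=0 src: V=0.8000
k=1 load: inc=0.800000, refl=0.800000·-1.000000=-0.8000; V=0.000000+0.800000+-0.800000=0.0000
k=2 src: inc=-0.800000, refl=-0.800000·0.200000=-0.1600; V=0.800000+-0.800000+-0.160000=-0.1600
k=3 load: inc=-0.160000, refl=-0.160000·-1.000000=0.1600; V=0.000000+-0.160000+0.160000=0.0000
k=4 src: inc=0.160000, refl=0.160000·0.200000=0.0320; V=-0.160000+0.160000+0.032000=0.0320
k=5 load: inc=0.032000, refl=0.032000·-1.000000=-0.0320; V=0.000000+0.032000+-0.032000=0.0000
k=6 src: inc=-0.032000, refl=-0.032000·0.200000=-0.0064; V=0.032000+-0.032000+-0.006400=-0.0064
k=7 load: inc=-0.006400, refl=-0.006400·-1.000000=0.0064; V=0.000000+-0.006400+0.006400=0.0000
k=8 src: inc=0.006400, refl=0.006400·0.200000=0.0013; V=-0.006400+0.006400+0.001280=0.0013
k=9 load: inc=0.001280, refl=0.001280·-1.000000=-0.0013; V=0.000000+0.001280+-0.001280=0.0000
k=10 src: inc=-0.001280, refl=-0.001280·0.200000=-0.0003; V=0.001280+-0.001280+-0.000256=-0.0003

0 0 source 0.8000
1 1 load 0.0000
2 2 source -0.1600
3 3 load 0.0000
4 4 source 0.0320
5 5 load 0.0000
6 6 source -0.0064
7 7 load 0.0000
8 8 source 0.0013
9 9 load 0.0000
10 10 source -0.0003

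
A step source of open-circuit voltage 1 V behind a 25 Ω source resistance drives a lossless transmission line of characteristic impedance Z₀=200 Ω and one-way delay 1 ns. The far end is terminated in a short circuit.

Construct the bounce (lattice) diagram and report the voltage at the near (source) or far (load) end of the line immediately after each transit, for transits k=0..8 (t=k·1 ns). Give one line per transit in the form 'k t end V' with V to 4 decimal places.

0 0 source 0.8889
1 1 load 0.0000
2 2 source 0.6914
3 3 load 0.0000
4 4 source 0.5377
5 5 load 0.0000
6 6 source 0.4182
7 7 load 0.0000
8 8 source 0.3253

Γ_L=-1.000000, Γ_S=-0.777778; launch V₁=1·200/225=0.888889
k=0 src: V=0.8889
k=1 load: inc=0.888889, refl=0.888889·-1.000000=-0.8889; V=0.000000+0.888889+-0.888889=0.0000
k=2 src: inc=-0.888889, refl=-0.888889·-0.777778=0.6914; V=0.888889+-0.888889+0.691358=0.6914
k=3 load: inc=0.691358, refl=0.691358·-1.000000=-0.6914; V=0.000000+0.691358+-0.691358=0.0000
k=4 src: inc=-0.691358, refl=-0.691358·-0.777778=0.5377; V=0.691358+-0.691358+0.537723=0.5377
k=5 load: inc=0.537723, refl=0.537723·-1.000000=-0.5377; V=0.000000+0.537723+-0.537723=0.0000
k=6 src: inc=-0.537723, refl=-0.537723·-0.777778=0.4182; V=0.537723+-0.537723+0.418229=0.4182
k=7 load: inc=0.418229, refl=0.418229·-1.000000=-0.4182; V=0.000000+0.418229+-0.418229=0.0000
k=8 src: inc=-0.418229, refl=-0.418229·-0.777778=0.3253; V=0.418229+-0.418229+0.325289=0.3253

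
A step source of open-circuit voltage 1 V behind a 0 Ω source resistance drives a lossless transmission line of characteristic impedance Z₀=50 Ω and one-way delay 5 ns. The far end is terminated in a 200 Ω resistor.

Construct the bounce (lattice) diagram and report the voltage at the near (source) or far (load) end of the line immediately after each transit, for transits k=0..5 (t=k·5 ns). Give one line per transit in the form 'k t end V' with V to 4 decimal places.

Γ_L=0.600000, Γ_S=-1.000000; launch V₁=1·50/50=1.000000
k=0 src: V=1.0000
k=1 load: inc=1.000000, refl=1.000000·0.600000=0.6000; V=0.000000+1.000000+0.600000=1.6000
k=2 src: inc=0.600000, refl=0.600000·-1.000000=-0.6000; V=1.000000+0.600000+-0.600000=1.0000
k=3 load: inc=-0.600000, refl=-0.600000·0.600000=-0.3600; V=1.600000+-0.600000+-0.360000=0.6400
k=4 src: inc=-0.360000, refl=-0.360000·-1.000000=0.3600; V=1.000000+-0.360000+0.360000=1.0000
k=5 load: inc=0.360000, refl=0.360000·0.600000=0.2160; V=0.640000+0.360000+0.216000=1.2160

0 0 source 1.0000
1 5 load 1.6000
2 10 source 1.0000
3 15 load 0.6400
4 20 source 1.0000
5 25 load 1.2160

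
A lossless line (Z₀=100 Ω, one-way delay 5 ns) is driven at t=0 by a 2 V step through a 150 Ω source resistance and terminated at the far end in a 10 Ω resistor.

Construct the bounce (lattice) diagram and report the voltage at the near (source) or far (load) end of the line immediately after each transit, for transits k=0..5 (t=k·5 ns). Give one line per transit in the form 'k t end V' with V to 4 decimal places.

0 0 source 0.8000
1 5 load 0.1455
2 10 source 0.0145
3 15 load 0.1217
4 20 source 0.1431
5 25 load 0.1255

Γ_L=-0.818182, Γ_S=0.200000; launch V₁=2·100/250=0.800000
k=0 src: V=0.8000
k=1 load: inc=0.800000, refl=0.800000·-0.818182=-0.6545; V=0.000000+0.800000+-0.654545=0.1455
k=2 src: inc=-0.654545, refl=-0.654545·0.200000=-0.1309; V=0.800000+-0.654545+-0.130909=0.0145
k=3 load: inc=-0.130909, refl=-0.130909·-0.818182=0.1071; V=0.145455+-0.130909+0.107107=0.1217
k=4 src: inc=0.107107, refl=0.107107·0.200000=0.0214; V=0.014545+0.107107+0.021421=0.1431
k=5 load: inc=0.021421, refl=0.021421·-0.818182=-0.0175; V=0.121653+0.021421+-0.017527=0.1255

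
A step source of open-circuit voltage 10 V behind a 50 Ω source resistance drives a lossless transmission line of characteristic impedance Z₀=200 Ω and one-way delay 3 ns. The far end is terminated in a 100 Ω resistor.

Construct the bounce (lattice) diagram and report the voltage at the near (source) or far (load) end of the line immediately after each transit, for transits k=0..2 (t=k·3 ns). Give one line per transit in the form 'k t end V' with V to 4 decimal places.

Γ_L=-0.333333, Γ_S=-0.600000; launch V₁=10·200/250=8.000000
k=0 src: V=8.0000
k=1 load: inc=8.000000, refl=8.000000·-0.333333=-2.6667; V=0.000000+8.000000+-2.666667=5.3333
k=2 src: inc=-2.666667, refl=-2.666667·-0.600000=1.6000; V=8.000000+-2.666667+1.600000=6.9333

0 0 source 8.0000
1 3 load 5.3333
2 6 source 6.9333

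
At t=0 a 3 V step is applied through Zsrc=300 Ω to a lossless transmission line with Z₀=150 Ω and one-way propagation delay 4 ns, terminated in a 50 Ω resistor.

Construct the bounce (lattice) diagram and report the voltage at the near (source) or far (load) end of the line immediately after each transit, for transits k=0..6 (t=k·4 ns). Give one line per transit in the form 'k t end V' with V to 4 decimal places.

Γ_L=-0.500000, Γ_S=0.333333; launch V₁=3·150/450=1.000000
k=0 src: V=1.0000
k=1 load: inc=1.000000, refl=1.000000·-0.500000=-0.5000; V=0.000000+1.000000+-0.500000=0.5000
k=2 src: inc=-0.500000, refl=-0.500000·0.333333=-0.1667; V=1.000000+-0.500000+-0.166667=0.3333
k=3 load: inc=-0.166667, refl=-0.166667·-0.500000=0.0833; V=0.500000+-0.166667+0.083333=0.4167
k=4 src: inc=0.083333, refl=0.083333·0.333333=0.0278; V=0.333333+0.083333+0.027778=0.4444
k=5 load: inc=0.027778, refl=0.027778·-0.500000=-0.0139; V=0.416667+0.027778+-0.013889=0.4306
k=6 src: inc=-0.013889, refl=-0.013889·0.333333=-0.0046; V=0.444444+-0.013889+-0.004630=0.4259

0 0 source 1.0000
1 4 load 0.5000
2 8 source 0.3333
3 12 load 0.4167
4 16 source 0.4444
5 20 load 0.4306
6 24 source 0.4259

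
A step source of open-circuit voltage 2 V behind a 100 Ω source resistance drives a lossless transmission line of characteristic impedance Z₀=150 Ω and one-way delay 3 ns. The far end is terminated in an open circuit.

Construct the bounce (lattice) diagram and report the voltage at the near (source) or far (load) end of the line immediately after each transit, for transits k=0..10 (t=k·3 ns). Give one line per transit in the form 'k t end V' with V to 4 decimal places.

0 0 source 1.2000
1 3 load 2.4000
2 6 source 2.1600
3 9 load 1.9200
4 12 source 1.9680
5 15 load 2.0160
6 18 source 2.0064
7 21 load 1.9968
8 24 source 1.9987
9 27 load 2.0006
10 30 source 2.0003

Γ_L=1.000000, Γ_S=-0.200000; launch V₁=2·150/250=1.200000
k=0 src: V=1.2000
k=1 load: inc=1.200000, refl=1.200000·1.000000=1.2000; V=0.000000+1.200000+1.200000=2.4000
k=2 src: inc=1.200000, refl=1.200000·-0.200000=-0.2400; V=1.200000+1.200000+-0.240000=2.1600
k=3 load: inc=-0.240000, refl=-0.240000·1.000000=-0.2400; V=2.400000+-0.240000+-0.240000=1.9200
k=4 src: inc=-0.240000, refl=-0.240000·-0.200000=0.0480; V=2.160000+-0.240000+0.048000=1.9680
k=5 load: inc=0.048000, refl=0.048000·1.000000=0.0480; V=1.920000+0.048000+0.048000=2.0160
k=6 src: inc=0.048000, refl=0.048000·-0.200000=-0.0096; V=1.968000+0.048000+-0.009600=2.0064
k=7 load: inc=-0.009600, refl=-0.009600·1.000000=-0.0096; V=2.016000+-0.009600+-0.009600=1.9968
k=8 src: inc=-0.009600, refl=-0.009600·-0.200000=0.0019; V=2.006400+-0.009600+0.001920=1.9987
k=9 load: inc=0.001920, refl=0.001920·1.000000=0.0019; V=1.996800+0.001920+0.001920=2.0006
k=10 src: inc=0.001920, refl=0.001920·-0.200000=-0.0004; V=1.998720+0.001920+-0.000384=2.0003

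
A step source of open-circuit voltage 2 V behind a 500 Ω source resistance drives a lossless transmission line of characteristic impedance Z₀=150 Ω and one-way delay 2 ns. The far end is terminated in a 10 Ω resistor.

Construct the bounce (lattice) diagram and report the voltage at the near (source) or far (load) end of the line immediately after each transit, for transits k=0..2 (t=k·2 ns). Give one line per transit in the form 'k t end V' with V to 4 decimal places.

0 0 source 0.4615
1 2 load 0.0577
2 4 source -0.1598

Γ_L=-0.875000, Γ_S=0.538462; launch V₁=2·150/650=0.461538
k=0 src: V=0.4615
k=1 load: inc=0.461538, refl=0.461538·-0.875000=-0.4038; V=0.000000+0.461538+-0.403846=0.0577
k=2 src: inc=-0.403846, refl=-0.403846·0.538462=-0.2175; V=0.461538+-0.403846+-0.217456=-0.1598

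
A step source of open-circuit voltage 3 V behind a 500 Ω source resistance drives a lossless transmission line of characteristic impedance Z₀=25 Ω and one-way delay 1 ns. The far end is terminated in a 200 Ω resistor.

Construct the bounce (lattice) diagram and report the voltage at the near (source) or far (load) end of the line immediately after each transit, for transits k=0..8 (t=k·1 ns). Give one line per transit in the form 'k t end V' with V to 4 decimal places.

0 0 source 0.1429
1 1 load 0.2540
2 2 source 0.3545
3 3 load 0.4327
4 4 source 0.5034
5 5 load 0.5585
6 6 source 0.6082
7 7 load 0.6470
8 8 source 0.6820

Γ_L=0.777778, Γ_S=0.904762; launch V₁=3·25/525=0.142857
k=0 src: V=0.1429
k=1 load: inc=0.142857, refl=0.142857·0.777778=0.1111; V=0.000000+0.142857+0.111111=0.2540
k=2 src: inc=0.111111, refl=0.111111·0.904762=0.1005; V=0.142857+0.111111+0.100529=0.3545
k=3 load: inc=0.100529, refl=0.100529·0.777778=0.0782; V=0.253968+0.100529+0.078189=0.4327
k=4 src: inc=0.078189, refl=0.078189·0.904762=0.0707; V=0.354497+0.078189+0.070743=0.5034
k=5 load: inc=0.070743, refl=0.070743·0.777778=0.0550; V=0.432687+0.070743+0.055022=0.5585
k=6 src: inc=0.055022, refl=0.055022·0.904762=0.0498; V=0.503429+0.055022+0.049782=0.6082
k=7 load: inc=0.049782, refl=0.049782·0.777778=0.0387; V=0.558451+0.049782+0.038719=0.6470
k=8 src: inc=0.038719, refl=0.038719·0.904762=0.0350; V=0.608233+0.038719+0.035032=0.6820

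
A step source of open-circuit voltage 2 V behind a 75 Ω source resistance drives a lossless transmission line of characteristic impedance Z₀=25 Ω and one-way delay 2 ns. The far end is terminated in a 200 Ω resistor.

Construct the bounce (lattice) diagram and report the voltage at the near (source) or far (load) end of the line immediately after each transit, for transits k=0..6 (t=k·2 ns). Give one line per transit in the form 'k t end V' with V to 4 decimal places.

Γ_L=0.777778, Γ_S=0.500000; launch V₁=2·25/100=0.500000
k=0 src: V=0.5000
k=1 load: inc=0.500000, refl=0.500000·0.777778=0.3889; V=0.000000+0.500000+0.388889=0.8889
k=2 src: inc=0.388889, refl=0.388889·0.500000=0.1944; V=0.500000+0.388889+0.194444=1.0833
k=3 load: inc=0.194444, refl=0.194444·0.777778=0.1512; V=0.888889+0.194444+0.151235=1.2346
k=4 src: inc=0.151235, refl=0.151235·0.500000=0.0756; V=1.083333+0.151235+0.075617=1.3102
k=5 load: inc=0.075617, refl=0.075617·0.777778=0.0588; V=1.234568+0.075617+0.058813=1.3690
k=6 src: inc=0.058813, refl=0.058813·0.500000=0.0294; V=1.310185+0.058813+0.029407=1.3984

0 0 source 0.5000
1 2 load 0.8889
2 4 source 1.0833
3 6 load 1.2346
4 8 source 1.3102
5 10 load 1.3690
6 12 source 1.3984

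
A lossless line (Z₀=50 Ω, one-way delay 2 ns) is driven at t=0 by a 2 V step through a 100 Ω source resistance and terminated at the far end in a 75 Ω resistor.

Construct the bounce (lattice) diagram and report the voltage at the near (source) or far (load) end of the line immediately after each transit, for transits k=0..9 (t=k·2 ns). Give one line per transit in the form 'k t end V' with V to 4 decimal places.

0 0 source 0.6667
1 2 load 0.8000
2 4 source 0.8444
3 6 load 0.8533
4 8 source 0.8563
5 10 load 0.8569
6 12 source 0.8571
7 14 load 0.8571
8 16 source 0.8571
9 18 load 0.8571

Γ_L=0.200000, Γ_S=0.333333; launch V₁=2·50/150=0.666667
k=0 src: V=0.6667
k=1 load: inc=0.666667, refl=0.666667·0.200000=0.1333; V=0.000000+0.666667+0.133333=0.8000
k=2 src: inc=0.133333, refl=0.133333·0.333333=0.0444; V=0.666667+0.133333+0.044444=0.8444
k=3 load: inc=0.044444, refl=0.044444·0.200000=0.0089; V=0.800000+0.044444+0.008889=0.8533
k=4 src: inc=0.008889, refl=0.008889·0.333333=0.0030; V=0.844444+0.008889+0.002963=0.8563
k=5 load: inc=0.002963, refl=0.002963·0.200000=0.0006; V=0.853333+0.002963+0.000593=0.8569
k=6 src: inc=0.000593, refl=0.000593·0.333333=0.0002; V=0.856296+0.000593+0.000198=0.8571
k=7 load: inc=0.000198, refl=0.000198·0.200000=0.0000; V=0.856889+0.000198+0.000040=0.8571
k=8 src: inc=0.000040, refl=0.000040·0.333333=0.0000; V=0.857086+0.000040+0.000013=0.8571
k=9 load: inc=0.000013, refl=0.000013·0.200000=0.0000; V=0.857126+0.000013+0.000003=0.8571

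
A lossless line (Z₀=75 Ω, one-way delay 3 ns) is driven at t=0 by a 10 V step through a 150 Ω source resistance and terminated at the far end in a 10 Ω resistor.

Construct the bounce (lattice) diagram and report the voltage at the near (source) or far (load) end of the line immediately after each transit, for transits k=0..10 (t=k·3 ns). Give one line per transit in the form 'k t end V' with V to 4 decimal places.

Γ_L=-0.764706, Γ_S=0.333333; launch V₁=10·75/225=3.333333
k=0 src: V=3.3333
k=1 load: inc=3.333333, refl=3.333333·-0.764706=-2.5490; V=0.000000+3.333333+-2.549020=0.7843
k=2 src: inc=-2.549020, refl=-2.549020·0.333333=-0.8497; V=3.333333+-2.549020+-0.849673=-0.0654
k=3 load: inc=-0.849673, refl=-0.849673·-0.764706=0.6498; V=0.784314+-0.849673+0.649750=0.5844
k=4 src: inc=0.649750, refl=0.649750·0.333333=0.2166; V=-0.065359+0.649750+0.216583=0.8010
k=5 load: inc=0.216583, refl=0.216583·-0.764706=-0.1656; V=0.584391+0.216583+-0.165623=0.6354
k=6 src: inc=-0.165623, refl=-0.165623·0.333333=-0.0552; V=0.800974+-0.165623+-0.055208=0.5801
k=7 load: inc=-0.055208, refl=-0.055208·-0.764706=0.0422; V=0.635351+-0.055208+0.042218=0.6224
k=8 src: inc=0.042218, refl=0.042218·0.333333=0.0141; V=0.580144+0.042218+0.014073=0.6364
k=9 load: inc=0.014073, refl=0.014073·-0.764706=-0.0108; V=0.622361+0.014073+-0.010761=0.6257
k=10 src: inc=-0.010761, refl=-0.010761·0.333333=-0.0036; V=0.636434+-0.010761+-0.003587=0.6221

0 0 source 3.3333
1 3 load 0.7843
2 6 source -0.0654
3 9 load 0.5844
4 12 source 0.8010
5 15 load 0.6354
6 18 source 0.5801
7 21 load 0.6224
8 24 source 0.6364
9 27 load 0.6257
10 30 source 0.6221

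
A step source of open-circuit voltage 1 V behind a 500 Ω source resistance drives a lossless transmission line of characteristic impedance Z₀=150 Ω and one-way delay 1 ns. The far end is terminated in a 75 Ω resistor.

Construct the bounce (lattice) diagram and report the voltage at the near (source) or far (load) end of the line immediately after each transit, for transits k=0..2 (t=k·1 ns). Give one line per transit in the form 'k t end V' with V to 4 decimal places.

0 0 source 0.2308
1 1 load 0.1538
2 2 source 0.1124

Γ_L=-0.333333, Γ_S=0.538462; launch V₁=1·150/650=0.230769
k=0 src: V=0.2308
k=1 load: inc=0.230769, refl=0.230769·-0.333333=-0.0769; V=0.000000+0.230769+-0.076923=0.1538
k=2 src: inc=-0.076923, refl=-0.076923·0.538462=-0.0414; V=0.230769+-0.076923+-0.041420=0.1124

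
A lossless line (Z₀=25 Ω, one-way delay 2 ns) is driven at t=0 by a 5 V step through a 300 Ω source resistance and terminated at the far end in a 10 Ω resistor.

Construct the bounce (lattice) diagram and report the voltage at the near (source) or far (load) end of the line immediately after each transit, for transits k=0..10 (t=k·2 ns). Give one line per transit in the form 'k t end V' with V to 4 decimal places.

Γ_L=-0.428571, Γ_S=0.846154; launch V₁=5·25/325=0.384615
k=0 src: V=0.3846
k=1 load: inc=0.384615, refl=0.384615·-0.428571=-0.1648; V=0.000000+0.384615+-0.164835=0.2198
k=2 src: inc=-0.164835, refl=-0.164835·0.846154=-0.1395; V=0.384615+-0.164835+-0.139476=0.0803
k=3 load: inc=-0.139476, refl=-0.139476·-0.428571=0.0598; V=0.219780+-0.139476+0.059775=0.1401
k=4 src: inc=0.059775, refl=0.059775·0.846154=0.0506; V=0.080304+0.059775+0.050579=0.1907
k=5 load: inc=0.050579, refl=0.050579·-0.428571=-0.0217; V=0.140080+0.050579+-0.021677=0.1690
k=6 src: inc=-0.021677, refl=-0.021677·0.846154=-0.0183; V=0.190659+-0.021677+-0.018342=0.1506
k=7 load: inc=-0.018342, refl=-0.018342·-0.428571=0.0079; V=0.168982+-0.018342+0.007861=0.1585
k=8 src: inc=0.007861, refl=0.007861·0.846154=0.0067; V=0.150640+0.007861+0.006651=0.1652
k=9 load: inc=0.006651, refl=0.006651·-0.428571=-0.0029; V=0.158501+0.006651+-0.002851=0.1623
k=10 src: inc=-0.002851, refl=-0.002851·0.846154=-0.0024; V=0.165152+-0.002851+-0.002412=0.1599

0 0 source 0.3846
1 2 load 0.2198
2 4 source 0.0803
3 6 load 0.1401
4 8 source 0.1907
5 10 load 0.1690
6 12 source 0.1506
7 14 load 0.1585
8 16 source 0.1652
9 18 load 0.1623
10 20 source 0.1599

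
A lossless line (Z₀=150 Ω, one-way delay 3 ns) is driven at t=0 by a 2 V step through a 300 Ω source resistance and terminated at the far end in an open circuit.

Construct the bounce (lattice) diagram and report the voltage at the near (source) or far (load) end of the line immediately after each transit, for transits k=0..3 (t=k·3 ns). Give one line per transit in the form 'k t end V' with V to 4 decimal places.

0 0 source 0.6667
1 3 load 1.3333
2 6 source 1.5556
3 9 load 1.7778

Γ_L=1.000000, Γ_S=0.333333; launch V₁=2·150/450=0.666667
k=0 src: V=0.6667
k=1 load: inc=0.666667, refl=0.666667·1.000000=0.6667; V=0.000000+0.666667+0.666667=1.3333
k=2 src: inc=0.666667, refl=0.666667·0.333333=0.2222; V=0.666667+0.666667+0.222222=1.5556
k=3 load: inc=0.222222, refl=0.222222·1.000000=0.2222; V=1.333333+0.222222+0.222222=1.7778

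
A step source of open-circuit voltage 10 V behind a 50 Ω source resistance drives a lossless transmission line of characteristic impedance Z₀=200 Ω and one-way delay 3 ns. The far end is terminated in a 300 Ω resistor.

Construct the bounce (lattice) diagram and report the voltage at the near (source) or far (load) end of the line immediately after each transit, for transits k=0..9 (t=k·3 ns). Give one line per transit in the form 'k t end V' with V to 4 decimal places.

Γ_L=0.200000, Γ_S=-0.600000; launch V₁=10·200/250=8.000000
k=0 src: V=8.0000
k=1 load: inc=8.000000, refl=8.000000·0.200000=1.6000; V=0.000000+8.000000+1.600000=9.6000
k=2 src: inc=1.600000, refl=1.600000·-0.600000=-0.9600; V=8.000000+1.600000+-0.960000=8.6400
k=3 load: inc=-0.960000, refl=-0.960000·0.200000=-0.1920; V=9.600000+-0.960000+-0.192000=8.4480
k=4 src: inc=-0.192000, refl=-0.192000·-0.600000=0.1152; V=8.640000+-0.192000+0.115200=8.5632
k=5 load: inc=0.115200, refl=0.115200·0.200000=0.0230; V=8.448000+0.115200+0.023040=8.5862
k=6 src: inc=0.023040, refl=0.023040·-0.600000=-0.0138; V=8.563200+0.023040+-0.013824=8.5724
k=7 load: inc=-0.013824, refl=-0.013824·0.200000=-0.0028; V=8.586240+-0.013824+-0.002765=8.5697
k=8 src: inc=-0.002765, refl=-0.002765·-0.600000=0.0017; V=8.572416+-0.002765+0.001659=8.5713
k=9 load: inc=0.001659, refl=0.001659·0.200000=0.0003; V=8.569651+0.001659+0.000332=8.5716

0 0 source 8.0000
1 3 load 9.6000
2 6 source 8.6400
3 9 load 8.4480
4 12 source 8.5632
5 15 load 8.5862
6 18 source 8.5724
7 21 load 8.5697
8 24 source 8.5713
9 27 load 8.5716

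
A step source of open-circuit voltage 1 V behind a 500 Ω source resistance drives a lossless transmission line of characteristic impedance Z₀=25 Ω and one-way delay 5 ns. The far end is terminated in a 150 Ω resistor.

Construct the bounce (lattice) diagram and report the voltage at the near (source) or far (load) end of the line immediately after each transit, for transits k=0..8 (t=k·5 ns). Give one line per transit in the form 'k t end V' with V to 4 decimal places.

0 0 source 0.0476
1 5 load 0.0816
2 10 source 0.1124
3 15 load 0.1344
4 20 source 0.1543
5 25 load 0.1685
6 30 source 0.1813
7 35 load 0.1905
8 40 source 0.1988

Γ_L=0.714286, Γ_S=0.904762; launch V₁=1·25/525=0.047619
k=0 src: V=0.0476
k=1 load: inc=0.047619, refl=0.047619·0.714286=0.0340; V=0.000000+0.047619+0.034014=0.0816
k=2 src: inc=0.034014, refl=0.034014·0.904762=0.0308; V=0.047619+0.034014+0.030774=0.1124
k=3 load: inc=0.030774, refl=0.030774·0.714286=0.0220; V=0.081633+0.030774+0.021982=0.1344
k=4 src: inc=0.021982, refl=0.021982·0.904762=0.0199; V=0.112407+0.021982+0.019888=0.1543
k=5 load: inc=0.019888, refl=0.019888·0.714286=0.0142; V=0.134388+0.019888+0.014206=0.1685
k=6 src: inc=0.014206, refl=0.014206·0.904762=0.0129; V=0.154277+0.014206+0.012853=0.1813
k=7 load: inc=0.012853, refl=0.012853·0.714286=0.0092; V=0.168482+0.012853+0.009181=0.1905
k=8 src: inc=0.009181, refl=0.009181·0.904762=0.0083; V=0.181335+0.009181+0.008306=0.1988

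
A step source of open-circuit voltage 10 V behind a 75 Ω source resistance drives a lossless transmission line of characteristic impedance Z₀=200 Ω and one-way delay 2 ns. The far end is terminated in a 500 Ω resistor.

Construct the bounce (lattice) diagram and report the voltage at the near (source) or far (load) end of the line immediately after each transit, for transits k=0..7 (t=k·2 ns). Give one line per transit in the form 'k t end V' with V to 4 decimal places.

Γ_L=0.428571, Γ_S=-0.454545; launch V₁=10·200/275=7.272727
k=0 src: V=7.2727
k=1 load: inc=7.272727, refl=7.272727·0.428571=3.1169; V=0.000000+7.272727+3.116883=10.3896
k=2 src: inc=3.116883, refl=3.116883·-0.454545=-1.4168; V=7.272727+3.116883+-1.416765=8.9728
k=3 load: inc=-1.416765, refl=-1.416765·0.428571=-0.6072; V=10.389610+-1.416765+-0.607185=8.3657
k=4 src: inc=-0.607185, refl=-0.607185·-0.454545=0.2760; V=8.972845+-0.607185+0.275993=8.6417
k=5 load: inc=0.275993, refl=0.275993·0.428571=0.1183; V=8.365660+0.275993+0.118283=8.7599
k=6 src: inc=0.118283, refl=0.118283·-0.454545=-0.0538; V=8.641654+0.118283+-0.053765=8.7062
k=7 load: inc=-0.053765, refl=-0.053765·0.428571=-0.0230; V=8.759936+-0.053765+-0.023042=8.6831

0 0 source 7.2727
1 2 load 10.3896
2 4 source 8.9728
3 6 load 8.3657
4 8 source 8.6417
5 10 load 8.7599
6 12 source 8.7062
7 14 load 8.6831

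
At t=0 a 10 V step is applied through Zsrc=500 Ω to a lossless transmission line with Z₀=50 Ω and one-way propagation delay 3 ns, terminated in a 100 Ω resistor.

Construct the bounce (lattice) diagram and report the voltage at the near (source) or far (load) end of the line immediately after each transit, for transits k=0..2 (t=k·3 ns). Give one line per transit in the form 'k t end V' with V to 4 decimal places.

0 0 source 0.9091
1 3 load 1.2121
2 6 source 1.4601

Γ_L=0.333333, Γ_S=0.818182; launch V₁=10·50/550=0.909091
k=0 src: V=0.9091
k=1 load: inc=0.909091, refl=0.909091·0.333333=0.3030; V=0.000000+0.909091+0.303030=1.2121
k=2 src: inc=0.303030, refl=0.303030·0.818182=0.2479; V=0.909091+0.303030+0.247934=1.4601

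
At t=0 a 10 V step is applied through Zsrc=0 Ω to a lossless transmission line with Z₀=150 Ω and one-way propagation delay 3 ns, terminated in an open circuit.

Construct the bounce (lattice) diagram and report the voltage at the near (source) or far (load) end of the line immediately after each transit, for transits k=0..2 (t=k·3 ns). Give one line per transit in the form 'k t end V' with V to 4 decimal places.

Γ_L=1.000000, Γ_S=-1.000000; launch V₁=10·150/150=10.000000
k=0 src: V=10.0000
k=1 load: inc=10.000000, refl=10.000000·1.000000=10.0000; V=0.000000+10.000000+10.000000=20.0000
k=2 src: inc=10.000000, refl=10.000000·-1.000000=-10.0000; V=10.000000+10.000000+-10.000000=10.0000

0 0 source 10.0000
1 3 load 20.0000
2 6 source 10.0000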